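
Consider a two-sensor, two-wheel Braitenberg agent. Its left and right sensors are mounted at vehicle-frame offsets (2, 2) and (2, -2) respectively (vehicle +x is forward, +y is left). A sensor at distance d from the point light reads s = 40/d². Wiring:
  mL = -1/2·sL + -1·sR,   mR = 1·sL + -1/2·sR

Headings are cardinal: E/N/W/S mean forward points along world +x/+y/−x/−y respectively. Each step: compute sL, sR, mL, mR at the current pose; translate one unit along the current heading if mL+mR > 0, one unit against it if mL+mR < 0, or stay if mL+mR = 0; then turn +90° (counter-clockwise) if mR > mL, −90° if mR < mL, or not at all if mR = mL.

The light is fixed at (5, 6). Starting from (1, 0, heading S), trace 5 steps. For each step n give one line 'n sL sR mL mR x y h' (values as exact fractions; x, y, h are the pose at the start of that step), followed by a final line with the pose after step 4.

0 10/17 2/5 -59/85 33/85 1 0 S
1 40/13 40/53 -1580/689 1860/689 1 1 E
2 20/17 4 -78/17 -14/17 2 1 N
3 40/89 40/41 -4380/3649 -140/3649 2 0 W
4 5/8 1/2 -13/16 3/8 3 0 S
final 3 1 E

n=0: pose=(1,0,S); sL=10/17, sR=2/5; mL=-59/85, mR=33/85; mL+mR=-26/85 → advance -1; mR−mL=92/85 → turn +1·90°
n=1: pose=(1,1,E); sL=40/13, sR=40/53; mL=-1580/689, mR=1860/689; mL+mR=280/689 → advance +1; mR−mL=3440/689 → turn +1·90°
n=2: pose=(2,1,N); sL=20/17, sR=4; mL=-78/17, mR=-14/17; mL+mR=-92/17 → advance -1; mR−mL=64/17 → turn +1·90°
n=3: pose=(2,0,W); sL=40/89, sR=40/41; mL=-4380/3649, mR=-140/3649; mL+mR=-4520/3649 → advance -1; mR−mL=4240/3649 → turn +1·90°
n=4: pose=(3,0,S); sL=5/8, sR=1/2; mL=-13/16, mR=3/8; mL+mR=-7/16 → advance -1; mR−mL=19/16 → turn +1·90°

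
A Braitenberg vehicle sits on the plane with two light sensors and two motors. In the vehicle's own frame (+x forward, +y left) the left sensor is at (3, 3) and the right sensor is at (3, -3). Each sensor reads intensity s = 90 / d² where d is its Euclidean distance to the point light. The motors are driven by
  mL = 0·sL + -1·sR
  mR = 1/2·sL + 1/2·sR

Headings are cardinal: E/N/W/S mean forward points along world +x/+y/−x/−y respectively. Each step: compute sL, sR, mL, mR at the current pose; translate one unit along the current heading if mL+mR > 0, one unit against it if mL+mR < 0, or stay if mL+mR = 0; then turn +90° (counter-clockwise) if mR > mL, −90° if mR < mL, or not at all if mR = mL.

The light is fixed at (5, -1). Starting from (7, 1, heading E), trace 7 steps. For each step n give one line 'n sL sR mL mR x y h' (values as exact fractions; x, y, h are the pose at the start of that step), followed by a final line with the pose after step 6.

0 9/5 45/13 -45/13 171/65 7 1 E
1 90/29 90/41 -90/41 3150/1189 6 1 N
2 45/2 9/4 -9/4 99/8 6 2 W
3 10 10 -10 10 5 2 S
4 2 10 -10 6 5 2 E
5 45/26 9/4 -9/4 207/104 4 2 N
6 90/17 90/41 -90/41 2610/697 4 1 W
final 3 1 S

n=0: pose=(7,1,E); sL=9/5, sR=45/13; mL=-45/13, mR=171/65; mL+mR=-54/65 → advance -1; mR−mL=396/65 → turn +1·90°
n=1: pose=(6,1,N); sL=90/29, sR=90/41; mL=-90/41, mR=3150/1189; mL+mR=540/1189 → advance +1; mR−mL=5760/1189 → turn +1·90°
n=2: pose=(6,2,W); sL=45/2, sR=9/4; mL=-9/4, mR=99/8; mL+mR=81/8 → advance +1; mR−mL=117/8 → turn +1·90°
n=3: pose=(5,2,S); sL=10, sR=10; mL=-10, mR=10; mL+mR=0 → advance +0; mR−mL=20 → turn +1·90°
n=4: pose=(5,2,E); sL=2, sR=10; mL=-10, mR=6; mL+mR=-4 → advance -1; mR−mL=16 → turn +1·90°
n=5: pose=(4,2,N); sL=45/26, sR=9/4; mL=-9/4, mR=207/104; mL+mR=-27/104 → advance -1; mR−mL=441/104 → turn +1·90°
n=6: pose=(4,1,W); sL=90/17, sR=90/41; mL=-90/41, mR=2610/697; mL+mR=1080/697 → advance +1; mR−mL=4140/697 → turn +1·90°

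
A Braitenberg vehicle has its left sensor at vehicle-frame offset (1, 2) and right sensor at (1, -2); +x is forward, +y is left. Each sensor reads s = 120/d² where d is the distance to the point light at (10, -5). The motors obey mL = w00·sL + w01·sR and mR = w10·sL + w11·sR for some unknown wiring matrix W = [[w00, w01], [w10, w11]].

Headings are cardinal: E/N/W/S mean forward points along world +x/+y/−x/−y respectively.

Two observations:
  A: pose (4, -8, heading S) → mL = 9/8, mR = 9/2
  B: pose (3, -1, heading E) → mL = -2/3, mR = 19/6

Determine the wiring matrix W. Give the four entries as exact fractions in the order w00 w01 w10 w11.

1/2 -1/2 1 1/2

obs A: pose=(4,-8,S) → sL=15/4, sR=3/2, mL=9/8, mR=9/2
obs B: pose=(3,-1,E) → sL=5/3, sR=3, mL=-2/3, mR=19/6
sensor matrix S = [[15/4, 3/2], [5/3, 3]]; det S = 35/4
solve [mL_A; mL_B] = S·[w00; w01] and [mR_A; mR_B] = S·[w10; w11]:
  w00 = 1/2, w01 = -1/2, w10 = 1, w11 = 1/2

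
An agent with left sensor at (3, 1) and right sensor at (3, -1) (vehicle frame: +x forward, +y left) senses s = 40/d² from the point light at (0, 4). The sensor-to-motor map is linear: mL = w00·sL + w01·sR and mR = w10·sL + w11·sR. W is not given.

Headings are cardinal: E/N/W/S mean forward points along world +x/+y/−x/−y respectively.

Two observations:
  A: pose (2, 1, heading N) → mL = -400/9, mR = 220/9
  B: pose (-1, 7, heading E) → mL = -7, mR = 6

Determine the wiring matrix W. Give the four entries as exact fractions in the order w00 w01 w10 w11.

-1 -1 1/2 1

obs A: pose=(2,1,N) → sL=40, sR=40/9, mL=-400/9, mR=220/9
obs B: pose=(-1,7,E) → sL=2, sR=5, mL=-7, mR=6
sensor matrix S = [[40, 40/9], [2, 5]]; det S = 1720/9
solve [mL_A; mL_B] = S·[w00; w01] and [mR_A; mR_B] = S·[w10; w11]:
  w00 = -1, w01 = -1, w10 = 1/2, w11 = 1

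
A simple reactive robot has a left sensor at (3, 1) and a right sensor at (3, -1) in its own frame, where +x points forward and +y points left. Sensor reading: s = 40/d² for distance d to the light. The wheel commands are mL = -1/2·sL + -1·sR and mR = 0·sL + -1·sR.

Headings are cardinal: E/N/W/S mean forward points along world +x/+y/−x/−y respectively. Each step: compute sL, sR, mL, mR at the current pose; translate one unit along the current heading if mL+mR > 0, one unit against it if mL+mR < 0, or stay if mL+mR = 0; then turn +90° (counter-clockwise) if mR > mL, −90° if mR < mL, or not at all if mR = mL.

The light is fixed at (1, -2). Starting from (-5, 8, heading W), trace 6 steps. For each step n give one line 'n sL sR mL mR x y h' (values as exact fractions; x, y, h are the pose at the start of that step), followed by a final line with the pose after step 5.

n=0: pose=(-5,8,W); sL=20/81, sR=20/101; mL=-2630/8181, mR=-20/101; mL+mR=-4250/8181 → advance -1; mR−mL=10/81 → turn +1·90°
n=1: pose=(-4,8,S); sL=8/13, sR=8/17; mL=-172/221, mR=-8/17; mL+mR=-276/221 → advance -1; mR−mL=4/13 → turn +1·90°
n=2: pose=(-4,9,E); sL=10/37, sR=5/13; mL=-250/481, mR=-5/13; mL+mR=-435/481 → advance -1; mR−mL=5/37 → turn +1·90°
n=3: pose=(-5,9,N); sL=8/49, sR=40/221; mL=-2844/10829, mR=-40/221; mL+mR=-4804/10829 → advance -1; mR−mL=4/49 → turn +1·90°
n=4: pose=(-5,8,W); sL=20/81, sR=20/101; mL=-2630/8181, mR=-20/101; mL+mR=-4250/8181 → advance -1; mR−mL=10/81 → turn +1·90°
n=5: pose=(-4,8,S); sL=8/13, sR=8/17; mL=-172/221, mR=-8/17; mL+mR=-276/221 → advance -1; mR−mL=4/13 → turn +1·90°

0 20/81 20/101 -2630/8181 -20/101 -5 8 W
1 8/13 8/17 -172/221 -8/17 -4 8 S
2 10/37 5/13 -250/481 -5/13 -4 9 E
3 8/49 40/221 -2844/10829 -40/221 -5 9 N
4 20/81 20/101 -2630/8181 -20/101 -5 8 W
5 8/13 8/17 -172/221 -8/17 -4 8 S
final -4 9 E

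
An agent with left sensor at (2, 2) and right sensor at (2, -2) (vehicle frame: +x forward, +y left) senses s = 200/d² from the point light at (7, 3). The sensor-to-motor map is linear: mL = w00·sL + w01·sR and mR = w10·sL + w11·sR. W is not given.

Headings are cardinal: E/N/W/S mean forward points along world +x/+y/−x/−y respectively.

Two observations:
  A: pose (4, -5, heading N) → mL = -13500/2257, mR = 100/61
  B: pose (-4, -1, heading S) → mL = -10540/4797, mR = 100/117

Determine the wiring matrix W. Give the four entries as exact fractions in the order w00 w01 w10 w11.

-1 -1/2 1/2 0

obs A: pose=(4,-5,N) → sL=200/61, sR=200/37, mL=-13500/2257, mR=100/61
obs B: pose=(-4,-1,S) → sL=200/117, sR=40/41, mL=-10540/4797, mR=100/117
sensor matrix S = [[200/61, 200/37], [200/117, 40/41]]; det S = -65408000/10826829
solve [mL_A; mL_B] = S·[w00; w01] and [mR_A; mR_B] = S·[w10; w11]:
  w00 = -1, w01 = -1/2, w10 = 1/2, w11 = 0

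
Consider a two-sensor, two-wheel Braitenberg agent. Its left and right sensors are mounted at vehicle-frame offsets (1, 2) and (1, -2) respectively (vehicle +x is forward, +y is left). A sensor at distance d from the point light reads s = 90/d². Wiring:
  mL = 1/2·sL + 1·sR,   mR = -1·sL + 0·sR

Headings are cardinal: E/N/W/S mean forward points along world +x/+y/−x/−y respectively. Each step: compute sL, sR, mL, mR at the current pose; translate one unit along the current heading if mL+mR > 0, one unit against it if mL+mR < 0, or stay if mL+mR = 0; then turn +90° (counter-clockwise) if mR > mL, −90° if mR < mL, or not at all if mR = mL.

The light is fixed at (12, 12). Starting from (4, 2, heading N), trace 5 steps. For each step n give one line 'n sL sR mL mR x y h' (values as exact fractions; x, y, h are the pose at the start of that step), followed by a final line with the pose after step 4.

0 90/181 10/13 2395/2353 -90/181 4 2 N
1 45/49 9/17 1647/1666 -45/49 4 3 E
2 18/25 90/181 3879/4525 -18/25 5 3 S
3 45/104 45/64 765/832 -45/104 5 2 W
4 90/181 10/13 2395/2353 -90/181 4 2 N
final 4 3 E

n=0: pose=(4,2,N); sL=90/181, sR=10/13; mL=2395/2353, mR=-90/181; mL+mR=1225/2353 → advance +1; mR−mL=-3565/2353 → turn -1·90°
n=1: pose=(4,3,E); sL=45/49, sR=9/17; mL=1647/1666, mR=-45/49; mL+mR=117/1666 → advance +1; mR−mL=-3177/1666 → turn -1·90°
n=2: pose=(5,3,S); sL=18/25, sR=90/181; mL=3879/4525, mR=-18/25; mL+mR=621/4525 → advance +1; mR−mL=-7137/4525 → turn -1·90°
n=3: pose=(5,2,W); sL=45/104, sR=45/64; mL=765/832, mR=-45/104; mL+mR=405/832 → advance +1; mR−mL=-1125/832 → turn -1·90°
n=4: pose=(4,2,N); sL=90/181, sR=10/13; mL=2395/2353, mR=-90/181; mL+mR=1225/2353 → advance +1; mR−mL=-3565/2353 → turn -1·90°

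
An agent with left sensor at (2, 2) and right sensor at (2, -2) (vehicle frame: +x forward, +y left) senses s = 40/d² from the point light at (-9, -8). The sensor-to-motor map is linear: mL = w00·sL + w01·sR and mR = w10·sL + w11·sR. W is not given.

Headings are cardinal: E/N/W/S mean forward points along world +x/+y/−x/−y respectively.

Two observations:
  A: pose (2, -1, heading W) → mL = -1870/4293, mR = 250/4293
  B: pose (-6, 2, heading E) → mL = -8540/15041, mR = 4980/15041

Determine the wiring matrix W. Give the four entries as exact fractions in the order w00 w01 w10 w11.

obs A: pose=(2,-1,W) → sL=20/53, sR=20/81, mL=-1870/4293, mR=250/4293
obs B: pose=(-6,2,E) → sL=40/169, sR=40/89, mL=-8540/15041, mR=4980/15041
sensor matrix S = [[20/53, 20/81], [40/169, 40/89]]; det S = 7177600/64571013
solve [mL_A; mL_B] = S·[w00; w01] and [mR_A; mR_B] = S·[w10; w11]:
  w00 = -1/2, w01 = -1, w10 = -1/2, w11 = 1

-1/2 -1 -1/2 1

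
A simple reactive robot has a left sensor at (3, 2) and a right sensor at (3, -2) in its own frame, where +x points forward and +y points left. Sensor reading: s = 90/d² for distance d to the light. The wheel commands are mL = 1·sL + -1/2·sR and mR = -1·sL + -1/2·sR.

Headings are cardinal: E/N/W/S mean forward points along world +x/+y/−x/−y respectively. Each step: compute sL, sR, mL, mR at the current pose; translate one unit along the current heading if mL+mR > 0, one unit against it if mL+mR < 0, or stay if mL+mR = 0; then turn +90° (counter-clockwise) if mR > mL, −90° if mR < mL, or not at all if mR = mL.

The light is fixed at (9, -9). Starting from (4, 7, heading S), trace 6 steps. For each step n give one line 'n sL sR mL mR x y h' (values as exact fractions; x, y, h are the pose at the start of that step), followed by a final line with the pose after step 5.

n=0: pose=(4,7,S); sL=45/89, sR=45/109; mL=5805/19402, mR=-13815/19402; mL+mR=-45/109 → advance -1; mR−mL=-90/89 → turn -1·90°
n=1: pose=(4,8,W); sL=90/289, sR=18/85; mL=297/1445, mR=-603/1445; mL+mR=-18/85 → advance -1; mR−mL=-180/289 → turn -1·90°
n=2: pose=(5,8,N); sL=45/218, sR=45/202; mL=4185/44036, mR=-13995/44036; mL+mR=-45/202 → advance -1; mR−mL=-45/109 → turn -1·90°
n=3: pose=(5,7,E); sL=18/65, sR=90/197; mL=621/12805, mR=-6471/12805; mL+mR=-90/197 → advance -1; mR−mL=-36/65 → turn -1·90°
n=4: pose=(4,7,S); sL=45/89, sR=45/109; mL=5805/19402, mR=-13815/19402; mL+mR=-45/109 → advance -1; mR−mL=-90/89 → turn -1·90°
n=5: pose=(4,8,W); sL=90/289, sR=18/85; mL=297/1445, mR=-603/1445; mL+mR=-18/85 → advance -1; mR−mL=-180/289 → turn -1·90°

0 45/89 45/109 5805/19402 -13815/19402 4 7 S
1 90/289 18/85 297/1445 -603/1445 4 8 W
2 45/218 45/202 4185/44036 -13995/44036 5 8 N
3 18/65 90/197 621/12805 -6471/12805 5 7 E
4 45/89 45/109 5805/19402 -13815/19402 4 7 S
5 90/289 18/85 297/1445 -603/1445 4 8 W
final 5 8 N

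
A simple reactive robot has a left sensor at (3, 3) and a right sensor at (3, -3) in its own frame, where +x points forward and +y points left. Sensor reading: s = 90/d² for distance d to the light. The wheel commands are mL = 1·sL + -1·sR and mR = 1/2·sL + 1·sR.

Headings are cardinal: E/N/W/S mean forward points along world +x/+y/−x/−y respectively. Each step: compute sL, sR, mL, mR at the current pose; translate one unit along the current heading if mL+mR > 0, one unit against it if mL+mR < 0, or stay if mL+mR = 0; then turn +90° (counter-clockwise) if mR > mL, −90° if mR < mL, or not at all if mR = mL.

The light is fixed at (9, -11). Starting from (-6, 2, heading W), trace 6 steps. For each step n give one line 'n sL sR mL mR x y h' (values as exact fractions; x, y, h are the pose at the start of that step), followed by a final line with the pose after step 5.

n=0: pose=(-6,2,W); sL=45/212, sR=9/58; mL=351/6148, mR=3213/12296; mL+mR=135/424 → advance +1; mR−mL=2511/12296 → turn +1·90°
n=1: pose=(-7,2,S); sL=90/269, sR=90/461; mL=17280/124009, mR=44955/124009; mL+mR=135/269 → advance +1; mR−mL=27675/124009 → turn +1·90°
n=2: pose=(-7,1,E); sL=45/197, sR=9/25; mL=-648/4925, mR=4671/9850; mL+mR=135/394 → advance +1; mR−mL=5967/9850 → turn +1·90°
n=3: pose=(-6,1,N); sL=10/61, sR=10/41; mL=-200/2501, mR=815/2501; mL+mR=15/61 → advance +1; mR−mL=1015/2501 → turn +1·90°
n=4: pose=(-6,2,W); sL=45/212, sR=9/58; mL=351/6148, mR=3213/12296; mL+mR=135/424 → advance +1; mR−mL=2511/12296 → turn +1·90°
n=5: pose=(-7,2,S); sL=90/269, sR=90/461; mL=17280/124009, mR=44955/124009; mL+mR=135/269 → advance +1; mR−mL=27675/124009 → turn +1·90°

0 45/212 9/58 351/6148 3213/12296 -6 2 W
1 90/269 90/461 17280/124009 44955/124009 -7 2 S
2 45/197 9/25 -648/4925 4671/9850 -7 1 E
3 10/61 10/41 -200/2501 815/2501 -6 1 N
4 45/212 9/58 351/6148 3213/12296 -6 2 W
5 90/269 90/461 17280/124009 44955/124009 -7 2 S
final -7 1 E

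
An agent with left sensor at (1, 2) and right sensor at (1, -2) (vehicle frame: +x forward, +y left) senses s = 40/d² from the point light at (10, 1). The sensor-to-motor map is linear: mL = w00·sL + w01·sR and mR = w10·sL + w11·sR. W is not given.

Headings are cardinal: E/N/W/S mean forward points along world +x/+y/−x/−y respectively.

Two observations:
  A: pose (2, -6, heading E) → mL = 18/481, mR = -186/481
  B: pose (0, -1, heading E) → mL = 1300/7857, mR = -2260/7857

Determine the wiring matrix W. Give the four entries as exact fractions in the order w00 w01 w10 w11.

-1/2 1 -1 1/2

obs A: pose=(2,-6,E) → sL=20/37, sR=4/13, mL=18/481, mR=-186/481
obs B: pose=(0,-1,E) → sL=40/81, sR=40/97, mL=1300/7857, mR=-2260/7857
sensor matrix S = [[20/37, 4/13], [40/81, 40/97]]; det S = 268160/3779217
solve [mL_A; mL_B] = S·[w00; w01] and [mR_A; mR_B] = S·[w10; w11]:
  w00 = -1/2, w01 = 1, w10 = -1, w11 = 1/2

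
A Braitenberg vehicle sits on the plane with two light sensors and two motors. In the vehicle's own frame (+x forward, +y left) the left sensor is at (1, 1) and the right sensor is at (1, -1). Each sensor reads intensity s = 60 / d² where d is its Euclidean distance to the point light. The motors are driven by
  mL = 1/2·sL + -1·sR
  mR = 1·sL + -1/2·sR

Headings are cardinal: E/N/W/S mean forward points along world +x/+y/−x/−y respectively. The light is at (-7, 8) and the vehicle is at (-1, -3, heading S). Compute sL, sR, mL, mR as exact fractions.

left sensor world pos  = (0, -4); dL² = 193
right sensor world pos = (-2, -4); dR² = 169
sL = 60/193 = 60/193
sR = 60/169 = 60/169
mL = 1/2·sL + -1·sR = -6510/32617
mR = 1·sL + -1/2·sR = 4350/32617

60/193 60/169 -6510/32617 4350/32617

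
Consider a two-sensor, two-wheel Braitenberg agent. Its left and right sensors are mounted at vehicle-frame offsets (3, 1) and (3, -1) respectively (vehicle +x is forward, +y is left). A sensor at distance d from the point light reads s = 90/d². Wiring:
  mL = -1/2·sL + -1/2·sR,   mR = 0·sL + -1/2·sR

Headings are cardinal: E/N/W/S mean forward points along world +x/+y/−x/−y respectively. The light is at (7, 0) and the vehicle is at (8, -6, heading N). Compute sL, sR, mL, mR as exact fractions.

left sensor world pos  = (7, -3); dL² = 9
right sensor world pos = (9, -3); dR² = 13
sL = 90/9 = 10
sR = 90/13 = 90/13
mL = -1/2·sL + -1/2·sR = -110/13
mR = 0·sL + -1/2·sR = -45/13

10 90/13 -110/13 -45/13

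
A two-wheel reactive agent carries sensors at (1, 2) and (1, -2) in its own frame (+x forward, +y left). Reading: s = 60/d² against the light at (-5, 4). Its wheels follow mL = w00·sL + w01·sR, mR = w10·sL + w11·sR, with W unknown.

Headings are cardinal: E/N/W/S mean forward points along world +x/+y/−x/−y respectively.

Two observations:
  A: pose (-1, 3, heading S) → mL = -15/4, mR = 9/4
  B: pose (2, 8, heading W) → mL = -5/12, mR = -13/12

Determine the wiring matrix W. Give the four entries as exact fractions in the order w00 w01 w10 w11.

obs A: pose=(-1,3,S) → sL=3/2, sR=15/2, mL=-15/4, mR=9/4
obs B: pose=(2,8,W) → sL=3/2, sR=5/6, mL=-5/12, mR=-13/12
sensor matrix S = [[3/2, 15/2], [3/2, 5/6]]; det S = -10
solve [mL_A; mL_B] = S·[w00; w01] and [mR_A; mR_B] = S·[w10; w11]:
  w00 = 0, w01 = -1/2, w10 = -1, w11 = 1/2

0 -1/2 -1 1/2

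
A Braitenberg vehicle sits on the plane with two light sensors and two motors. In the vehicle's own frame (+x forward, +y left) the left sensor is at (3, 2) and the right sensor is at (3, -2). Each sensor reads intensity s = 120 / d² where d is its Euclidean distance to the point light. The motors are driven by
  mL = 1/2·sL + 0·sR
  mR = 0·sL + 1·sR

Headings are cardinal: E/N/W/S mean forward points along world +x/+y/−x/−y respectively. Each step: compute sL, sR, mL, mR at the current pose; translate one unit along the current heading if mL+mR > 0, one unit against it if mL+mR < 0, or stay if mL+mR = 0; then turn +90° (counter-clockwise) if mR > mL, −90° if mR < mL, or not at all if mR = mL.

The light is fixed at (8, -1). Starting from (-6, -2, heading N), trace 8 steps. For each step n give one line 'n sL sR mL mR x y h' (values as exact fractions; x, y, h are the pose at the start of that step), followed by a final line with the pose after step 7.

0 6/13 30/37 3/13 30/37 -6 -2 N
1 120/293 120/293 60/293 120/293 -6 -1 W
2 60/89 60/149 30/89 60/149 -7 -1 S
3 24/29 40/51 12/29 40/51 -7 -2 E
4 6/13 30/37 3/13 30/37 -6 -2 N
5 120/293 120/293 60/293 120/293 -6 -1 W
6 60/89 60/149 30/89 60/149 -7 -1 S
7 24/29 40/51 12/29 40/51 -7 -2 E
final -6 -2 N

n=0: pose=(-6,-2,N); sL=6/13, sR=30/37; mL=3/13, mR=30/37; mL+mR=501/481 → advance +1; mR−mL=279/481 → turn +1·90°
n=1: pose=(-6,-1,W); sL=120/293, sR=120/293; mL=60/293, mR=120/293; mL+mR=180/293 → advance +1; mR−mL=60/293 → turn +1·90°
n=2: pose=(-7,-1,S); sL=60/89, sR=60/149; mL=30/89, mR=60/149; mL+mR=9810/13261 → advance +1; mR−mL=870/13261 → turn +1·90°
n=3: pose=(-7,-2,E); sL=24/29, sR=40/51; mL=12/29, mR=40/51; mL+mR=1772/1479 → advance +1; mR−mL=548/1479 → turn +1·90°
n=4: pose=(-6,-2,N); sL=6/13, sR=30/37; mL=3/13, mR=30/37; mL+mR=501/481 → advance +1; mR−mL=279/481 → turn +1·90°
n=5: pose=(-6,-1,W); sL=120/293, sR=120/293; mL=60/293, mR=120/293; mL+mR=180/293 → advance +1; mR−mL=60/293 → turn +1·90°
n=6: pose=(-7,-1,S); sL=60/89, sR=60/149; mL=30/89, mR=60/149; mL+mR=9810/13261 → advance +1; mR−mL=870/13261 → turn +1·90°
n=7: pose=(-7,-2,E); sL=24/29, sR=40/51; mL=12/29, mR=40/51; mL+mR=1772/1479 → advance +1; mR−mL=548/1479 → turn +1·90°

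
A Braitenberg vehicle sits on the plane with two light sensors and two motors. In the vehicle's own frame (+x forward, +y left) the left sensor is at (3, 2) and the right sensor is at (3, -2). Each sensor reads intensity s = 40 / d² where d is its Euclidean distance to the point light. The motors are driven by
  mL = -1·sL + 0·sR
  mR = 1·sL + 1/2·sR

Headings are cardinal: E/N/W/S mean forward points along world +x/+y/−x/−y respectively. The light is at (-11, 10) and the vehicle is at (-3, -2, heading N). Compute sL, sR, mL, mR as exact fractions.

40/117 40/181 -40/117 9580/21177

left sensor world pos  = (-5, 1); dL² = 117
right sensor world pos = (-1, 1); dR² = 181
sL = 40/117 = 40/117
sR = 40/181 = 40/181
mL = -1·sL + 0·sR = -40/117
mR = 1·sL + 1/2·sR = 9580/21177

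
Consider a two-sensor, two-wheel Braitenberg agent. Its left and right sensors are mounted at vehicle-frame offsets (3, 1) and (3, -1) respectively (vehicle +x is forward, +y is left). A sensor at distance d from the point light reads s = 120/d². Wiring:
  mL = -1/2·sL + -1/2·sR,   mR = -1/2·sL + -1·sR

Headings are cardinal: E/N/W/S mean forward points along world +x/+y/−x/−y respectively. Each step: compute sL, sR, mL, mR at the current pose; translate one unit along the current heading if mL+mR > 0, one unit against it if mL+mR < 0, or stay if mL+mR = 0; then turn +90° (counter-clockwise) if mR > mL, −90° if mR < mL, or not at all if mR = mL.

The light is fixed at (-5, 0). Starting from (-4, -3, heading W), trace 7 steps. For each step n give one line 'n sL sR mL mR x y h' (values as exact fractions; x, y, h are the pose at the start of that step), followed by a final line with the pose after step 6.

n=0: pose=(-4,-3,W); sL=6, sR=15; mL=-21/2, mR=-18; mL+mR=-57/2 → advance -1; mR−mL=-15/2 → turn -1·90°
n=1: pose=(-3,-3,N); sL=120, sR=40/3; mL=-200/3, mR=-220/3; mL+mR=-140 → advance -1; mR−mL=-20/3 → turn -1·90°
n=2: pose=(-3,-4,E); sL=60/17, sR=12/5; mL=-252/85, mR=-354/85; mL+mR=-606/85 → advance -1; mR−mL=-6/5 → turn -1·90°
n=3: pose=(-4,-4,S); sL=120/53, sR=120/49; mL=-6120/2597, mR=-9300/2597; mL+mR=-15420/2597 → advance -1; mR−mL=-60/49 → turn -1·90°
n=4: pose=(-4,-3,W); sL=6, sR=15; mL=-21/2, mR=-18; mL+mR=-57/2 → advance -1; mR−mL=-15/2 → turn -1·90°
n=5: pose=(-3,-3,N); sL=120, sR=40/3; mL=-200/3, mR=-220/3; mL+mR=-140 → advance -1; mR−mL=-20/3 → turn -1·90°
n=6: pose=(-3,-4,E); sL=60/17, sR=12/5; mL=-252/85, mR=-354/85; mL+mR=-606/85 → advance -1; mR−mL=-6/5 → turn -1·90°

0 6 15 -21/2 -18 -4 -3 W
1 120 40/3 -200/3 -220/3 -3 -3 N
2 60/17 12/5 -252/85 -354/85 -3 -4 E
3 120/53 120/49 -6120/2597 -9300/2597 -4 -4 S
4 6 15 -21/2 -18 -4 -3 W
5 120 40/3 -200/3 -220/3 -3 -3 N
6 60/17 12/5 -252/85 -354/85 -3 -4 E
final -4 -4 S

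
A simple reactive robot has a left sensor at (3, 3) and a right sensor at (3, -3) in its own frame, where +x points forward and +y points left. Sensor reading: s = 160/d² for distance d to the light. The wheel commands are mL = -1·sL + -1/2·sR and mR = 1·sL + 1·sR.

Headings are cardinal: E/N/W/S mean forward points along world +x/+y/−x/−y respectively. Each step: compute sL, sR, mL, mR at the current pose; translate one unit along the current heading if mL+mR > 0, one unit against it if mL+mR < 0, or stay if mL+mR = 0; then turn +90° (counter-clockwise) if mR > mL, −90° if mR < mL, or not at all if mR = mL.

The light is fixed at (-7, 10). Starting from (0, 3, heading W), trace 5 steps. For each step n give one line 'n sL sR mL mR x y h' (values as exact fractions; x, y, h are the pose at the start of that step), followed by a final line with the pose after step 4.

n=0: pose=(0,3,W); sL=40/29, sR=5; mL=-225/58, mR=185/29; mL+mR=5/2 → advance +1; mR−mL=595/58 → turn +1·90°
n=1: pose=(-1,3,S); sL=160/181, sR=160/109; mL=-31920/19729, mR=46400/19729; mL+mR=80/109 → advance +1; mR−mL=78320/19729 → turn +1·90°
n=2: pose=(-1,2,E); sL=80/53, sR=80/101; mL=-10200/5353, mR=12320/5353; mL+mR=40/101 → advance +1; mR−mL=22520/5353 → turn +1·90°
n=3: pose=(0,2,N); sL=160/41, sR=32/25; mL=-4656/1025, mR=5312/1025; mL+mR=16/25 → advance +1; mR−mL=9968/1025 → turn +1·90°
n=4: pose=(0,3,W); sL=40/29, sR=5; mL=-225/58, mR=185/29; mL+mR=5/2 → advance +1; mR−mL=595/58 → turn +1·90°

0 40/29 5 -225/58 185/29 0 3 W
1 160/181 160/109 -31920/19729 46400/19729 -1 3 S
2 80/53 80/101 -10200/5353 12320/5353 -1 2 E
3 160/41 32/25 -4656/1025 5312/1025 0 2 N
4 40/29 5 -225/58 185/29 0 3 W
final -1 3 S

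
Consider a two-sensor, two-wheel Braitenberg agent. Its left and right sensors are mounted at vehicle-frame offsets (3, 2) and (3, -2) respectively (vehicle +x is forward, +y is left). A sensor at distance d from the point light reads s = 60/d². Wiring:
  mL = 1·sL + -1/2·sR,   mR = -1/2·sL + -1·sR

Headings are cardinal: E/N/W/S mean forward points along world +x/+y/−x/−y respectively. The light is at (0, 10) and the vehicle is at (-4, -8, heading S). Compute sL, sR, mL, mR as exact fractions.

left sensor world pos  = (-2, -11); dL² = 445
right sensor world pos = (-6, -11); dR² = 477
sL = 60/445 = 12/89
sR = 60/477 = 20/159
mL = 1·sL + -1/2·sR = 1018/14151
mR = -1/2·sL + -1·sR = -2734/14151

12/89 20/159 1018/14151 -2734/14151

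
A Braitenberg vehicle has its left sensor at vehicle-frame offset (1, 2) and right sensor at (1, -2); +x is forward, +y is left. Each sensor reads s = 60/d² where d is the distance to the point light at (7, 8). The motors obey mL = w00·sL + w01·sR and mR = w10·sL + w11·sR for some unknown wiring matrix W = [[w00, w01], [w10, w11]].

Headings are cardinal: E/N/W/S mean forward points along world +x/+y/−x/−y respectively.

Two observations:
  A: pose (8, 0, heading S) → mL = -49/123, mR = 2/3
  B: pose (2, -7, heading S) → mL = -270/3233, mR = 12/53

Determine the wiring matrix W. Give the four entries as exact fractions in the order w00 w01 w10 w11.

1/2 -1 1 0

obs A: pose=(8,0,S) → sL=2/3, sR=30/41, mL=-49/123, mR=2/3
obs B: pose=(2,-7,S) → sL=12/53, sR=12/61, mL=-270/3233, mR=12/53
sensor matrix S = [[2/3, 30/41], [12/53, 12/61]]; det S = -4576/132553
solve [mL_A; mL_B] = S·[w00; w01] and [mR_A; mR_B] = S·[w10; w11]:
  w00 = 1/2, w01 = -1, w10 = 1, w11 = 0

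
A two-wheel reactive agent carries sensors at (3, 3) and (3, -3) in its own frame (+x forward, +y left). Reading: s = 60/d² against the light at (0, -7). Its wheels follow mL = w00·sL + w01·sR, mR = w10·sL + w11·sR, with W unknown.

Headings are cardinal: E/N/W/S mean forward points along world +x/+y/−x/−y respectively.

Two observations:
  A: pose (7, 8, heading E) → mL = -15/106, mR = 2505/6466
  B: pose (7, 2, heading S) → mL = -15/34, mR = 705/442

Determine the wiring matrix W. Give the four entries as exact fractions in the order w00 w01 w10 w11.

-1 0 1 1

obs A: pose=(7,8,E) → sL=15/106, sR=15/61, mL=-15/106, mR=2505/6466
obs B: pose=(7,2,S) → sL=15/34, sR=15/13, mL=-15/34, mR=705/442
sensor matrix S = [[15/106, 15/61], [15/34, 15/13]]; det S = 39150/714493
solve [mL_A; mL_B] = S·[w00; w01] and [mR_A; mR_B] = S·[w10; w11]:
  w00 = -1, w01 = 0, w10 = 1, w11 = 1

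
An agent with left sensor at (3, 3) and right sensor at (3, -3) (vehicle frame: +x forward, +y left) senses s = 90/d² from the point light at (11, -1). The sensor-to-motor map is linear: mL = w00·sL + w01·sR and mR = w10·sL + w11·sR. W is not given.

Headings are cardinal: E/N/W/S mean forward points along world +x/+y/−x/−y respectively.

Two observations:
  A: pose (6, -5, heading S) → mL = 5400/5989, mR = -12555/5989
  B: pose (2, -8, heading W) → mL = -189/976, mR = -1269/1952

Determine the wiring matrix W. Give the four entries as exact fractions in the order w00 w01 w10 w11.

obs A: pose=(6,-5,S) → sL=90/53, sR=90/113, mL=5400/5989, mR=-12555/5989
obs B: pose=(2,-8,W) → sL=45/122, sR=9/16, mL=-189/976, mR=-1269/1952
sensor matrix S = [[90/53, 90/113], [45/122, 9/16]]; det S = 1933065/2922632
solve [mL_A; mL_B] = S·[w00; w01] and [mR_A; mR_B] = S·[w10; w11]:
  w00 = 1, w01 = -1, w10 = -1, w11 = -1/2

1 -1 -1 -1/2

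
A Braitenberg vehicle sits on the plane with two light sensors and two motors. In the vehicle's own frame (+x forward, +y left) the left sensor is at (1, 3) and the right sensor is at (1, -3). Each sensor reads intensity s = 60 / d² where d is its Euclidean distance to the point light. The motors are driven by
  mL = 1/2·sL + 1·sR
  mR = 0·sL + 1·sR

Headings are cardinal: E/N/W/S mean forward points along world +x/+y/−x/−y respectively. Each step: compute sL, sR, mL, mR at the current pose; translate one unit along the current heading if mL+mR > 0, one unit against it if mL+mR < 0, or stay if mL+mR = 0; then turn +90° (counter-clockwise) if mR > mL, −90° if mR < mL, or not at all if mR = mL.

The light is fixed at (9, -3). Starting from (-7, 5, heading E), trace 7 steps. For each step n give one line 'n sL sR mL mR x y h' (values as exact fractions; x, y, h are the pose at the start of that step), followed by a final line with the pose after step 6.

n=0: pose=(-7,5,E); sL=30/173, sR=6/25; mL=1413/4325, mR=6/25; mL+mR=2451/4325 → advance +1; mR−mL=-15/173 → turn -1·90°
n=1: pose=(-6,5,S); sL=60/193, sR=60/373; mL=22770/71989, mR=60/373; mL+mR=34350/71989 → advance +1; mR−mL=-30/193 → turn -1·90°
n=2: pose=(-6,4,W); sL=15/68, sR=15/89; mL=3375/12104, mR=15/89; mL+mR=5415/12104 → advance +1; mR−mL=-15/136 → turn -1·90°
n=3: pose=(-7,4,N); sL=12/85, sR=60/233; mL=6498/19805, mR=60/233; mL+mR=11598/19805 → advance +1; mR−mL=-6/85 → turn -1·90°
n=4: pose=(-7,5,E); sL=30/173, sR=6/25; mL=1413/4325, mR=6/25; mL+mR=2451/4325 → advance +1; mR−mL=-15/173 → turn -1·90°
n=5: pose=(-6,5,S); sL=60/193, sR=60/373; mL=22770/71989, mR=60/373; mL+mR=34350/71989 → advance +1; mR−mL=-30/193 → turn -1·90°
n=6: pose=(-6,4,W); sL=15/68, sR=15/89; mL=3375/12104, mR=15/89; mL+mR=5415/12104 → advance +1; mR−mL=-15/136 → turn -1·90°

0 30/173 6/25 1413/4325 6/25 -7 5 E
1 60/193 60/373 22770/71989 60/373 -6 5 S
2 15/68 15/89 3375/12104 15/89 -6 4 W
3 12/85 60/233 6498/19805 60/233 -7 4 N
4 30/173 6/25 1413/4325 6/25 -7 5 E
5 60/193 60/373 22770/71989 60/373 -6 5 S
6 15/68 15/89 3375/12104 15/89 -6 4 W
final -7 4 N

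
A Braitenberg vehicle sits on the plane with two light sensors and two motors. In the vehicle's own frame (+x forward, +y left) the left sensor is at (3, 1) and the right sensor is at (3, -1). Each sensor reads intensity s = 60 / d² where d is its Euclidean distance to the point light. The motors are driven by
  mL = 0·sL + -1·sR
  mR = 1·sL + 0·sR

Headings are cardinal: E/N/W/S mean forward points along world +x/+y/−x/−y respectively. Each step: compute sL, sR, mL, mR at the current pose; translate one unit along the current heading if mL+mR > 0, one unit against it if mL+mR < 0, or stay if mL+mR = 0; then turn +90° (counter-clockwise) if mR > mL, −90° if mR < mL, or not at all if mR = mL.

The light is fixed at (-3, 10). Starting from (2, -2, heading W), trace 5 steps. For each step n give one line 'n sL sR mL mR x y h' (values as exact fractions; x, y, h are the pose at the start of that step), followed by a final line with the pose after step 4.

0 60/173 12/25 -12/25 60/173 2 -2 W
1 30/137 6/25 -6/25 30/137 3 -2 S
2 60/181 4/15 -4/15 60/181 3 -1 E
3 3/5 15/32 -15/32 3/5 4 -1 N
4 60/137 60/97 -60/97 60/137 4 0 W
final 5 0 S

n=0: pose=(2,-2,W); sL=60/173, sR=12/25; mL=-12/25, mR=60/173; mL+mR=-576/4325 → advance -1; mR−mL=3576/4325 → turn +1·90°
n=1: pose=(3,-2,S); sL=30/137, sR=6/25; mL=-6/25, mR=30/137; mL+mR=-72/3425 → advance -1; mR−mL=1572/3425 → turn +1·90°
n=2: pose=(3,-1,E); sL=60/181, sR=4/15; mL=-4/15, mR=60/181; mL+mR=176/2715 → advance +1; mR−mL=1624/2715 → turn +1·90°
n=3: pose=(4,-1,N); sL=3/5, sR=15/32; mL=-15/32, mR=3/5; mL+mR=21/160 → advance +1; mR−mL=171/160 → turn +1·90°
n=4: pose=(4,0,W); sL=60/137, sR=60/97; mL=-60/97, mR=60/137; mL+mR=-2400/13289 → advance -1; mR−mL=14040/13289 → turn +1·90°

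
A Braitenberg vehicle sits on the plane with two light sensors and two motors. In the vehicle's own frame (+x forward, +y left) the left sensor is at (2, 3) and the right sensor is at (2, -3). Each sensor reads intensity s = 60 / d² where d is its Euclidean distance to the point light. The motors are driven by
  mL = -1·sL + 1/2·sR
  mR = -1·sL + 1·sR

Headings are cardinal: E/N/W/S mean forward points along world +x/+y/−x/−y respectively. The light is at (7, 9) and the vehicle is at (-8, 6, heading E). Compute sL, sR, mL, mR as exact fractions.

60/169 12/41 -1446/6929 -432/6929

left sensor world pos  = (-6, 9); dL² = 169
right sensor world pos = (-6, 3); dR² = 205
sL = 60/169 = 60/169
sR = 60/205 = 12/41
mL = -1·sL + 1/2·sR = -1446/6929
mR = -1·sL + 1·sR = -432/6929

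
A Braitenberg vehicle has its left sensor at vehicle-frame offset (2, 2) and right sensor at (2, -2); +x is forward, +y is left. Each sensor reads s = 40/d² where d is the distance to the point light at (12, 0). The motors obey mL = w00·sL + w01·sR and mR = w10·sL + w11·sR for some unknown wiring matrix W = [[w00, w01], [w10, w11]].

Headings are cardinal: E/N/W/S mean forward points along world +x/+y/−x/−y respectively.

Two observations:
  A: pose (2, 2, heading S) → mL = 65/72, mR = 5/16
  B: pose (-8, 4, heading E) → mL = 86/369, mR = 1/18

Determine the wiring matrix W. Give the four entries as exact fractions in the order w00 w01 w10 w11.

obs A: pose=(2,2,S) → sL=5/8, sR=5/18, mL=65/72, mR=5/16
obs B: pose=(-8,4,E) → sL=1/9, sR=5/41, mL=86/369, mR=1/18
sensor matrix S = [[5/8, 5/18], [1/9, 5/41]]; det S = 1205/26568
solve [mL_A; mL_B] = S·[w00; w01] and [mR_A; mR_B] = S·[w10; w11]:
  w00 = 1, w01 = 1, w10 = 1/2, w11 = 0

1 1 1/2 0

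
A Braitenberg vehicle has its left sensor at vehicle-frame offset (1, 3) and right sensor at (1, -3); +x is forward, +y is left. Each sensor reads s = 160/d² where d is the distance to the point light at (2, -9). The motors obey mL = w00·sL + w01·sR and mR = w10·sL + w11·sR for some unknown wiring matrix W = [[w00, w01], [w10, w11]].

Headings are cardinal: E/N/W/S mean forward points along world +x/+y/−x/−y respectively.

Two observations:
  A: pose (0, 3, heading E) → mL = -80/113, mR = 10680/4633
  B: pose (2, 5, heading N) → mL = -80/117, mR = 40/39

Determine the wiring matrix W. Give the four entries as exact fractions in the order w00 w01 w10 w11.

obs A: pose=(0,3,E) → sL=80/113, sR=80/41, mL=-80/113, mR=10680/4633
obs B: pose=(2,5,N) → sL=80/117, sR=80/117, mL=-80/117, mR=40/39
sensor matrix S = [[80/113, 80/41], [80/117, 80/117]]; det S = -51200/60229
solve [mL_A; mL_B] = S·[w00; w01] and [mR_A; mR_B] = S·[w10; w11]:
  w00 = -1, w01 = 0, w10 = 1/2, w11 = 1

-1 0 1/2 1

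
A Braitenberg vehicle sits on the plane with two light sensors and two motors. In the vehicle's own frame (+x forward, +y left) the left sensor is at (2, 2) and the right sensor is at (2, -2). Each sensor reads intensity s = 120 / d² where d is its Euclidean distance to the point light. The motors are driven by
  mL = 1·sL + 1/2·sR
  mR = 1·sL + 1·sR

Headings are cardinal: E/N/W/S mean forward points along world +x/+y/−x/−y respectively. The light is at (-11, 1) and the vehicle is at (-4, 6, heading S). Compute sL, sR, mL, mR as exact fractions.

4/3 60/17 158/51 248/51

left sensor world pos  = (-2, 4); dL² = 90
right sensor world pos = (-6, 4); dR² = 34
sL = 120/90 = 4/3
sR = 120/34 = 60/17
mL = 1·sL + 1/2·sR = 158/51
mR = 1·sL + 1·sR = 248/51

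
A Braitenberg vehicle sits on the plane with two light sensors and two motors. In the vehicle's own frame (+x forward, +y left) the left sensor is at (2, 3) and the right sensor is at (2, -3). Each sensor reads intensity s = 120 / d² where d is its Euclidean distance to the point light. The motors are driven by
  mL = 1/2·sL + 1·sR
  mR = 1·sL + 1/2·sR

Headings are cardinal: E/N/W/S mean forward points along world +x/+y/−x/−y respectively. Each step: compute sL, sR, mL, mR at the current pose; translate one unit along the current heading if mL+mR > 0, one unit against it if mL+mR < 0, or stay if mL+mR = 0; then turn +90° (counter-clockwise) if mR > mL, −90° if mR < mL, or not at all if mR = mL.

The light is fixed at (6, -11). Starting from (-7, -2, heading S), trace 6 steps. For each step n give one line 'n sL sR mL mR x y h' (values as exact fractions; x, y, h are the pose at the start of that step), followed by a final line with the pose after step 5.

0 120/149 24/61 7236/9089 9108/9089 -7 -2 S
1 60/121 60/73 9450/8833 8010/8833 -7 -3 E
2 40/39 40/87 1100/1131 1420/1131 -6 -3 S
3 3/5 30/29 387/290 162/145 -6 -4 E
4 120/89 120/221 23940/19669 31860/19669 -5 -4 S
5 20/27 4/3 46/27 38/27 -5 -5 E
final -4 -5 S

n=0: pose=(-7,-2,S); sL=120/149, sR=24/61; mL=7236/9089, mR=9108/9089; mL+mR=16344/9089 → advance +1; mR−mL=1872/9089 → turn +1·90°
n=1: pose=(-7,-3,E); sL=60/121, sR=60/73; mL=9450/8833, mR=8010/8833; mL+mR=17460/8833 → advance +1; mR−mL=-1440/8833 → turn -1·90°
n=2: pose=(-6,-3,S); sL=40/39, sR=40/87; mL=1100/1131, mR=1420/1131; mL+mR=840/377 → advance +1; mR−mL=320/1131 → turn +1·90°
n=3: pose=(-6,-4,E); sL=3/5, sR=30/29; mL=387/290, mR=162/145; mL+mR=711/290 → advance +1; mR−mL=-63/290 → turn -1·90°
n=4: pose=(-5,-4,S); sL=120/89, sR=120/221; mL=23940/19669, mR=31860/19669; mL+mR=55800/19669 → advance +1; mR−mL=7920/19669 → turn +1·90°
n=5: pose=(-5,-5,E); sL=20/27, sR=4/3; mL=46/27, mR=38/27; mL+mR=28/9 → advance +1; mR−mL=-8/27 → turn -1·90°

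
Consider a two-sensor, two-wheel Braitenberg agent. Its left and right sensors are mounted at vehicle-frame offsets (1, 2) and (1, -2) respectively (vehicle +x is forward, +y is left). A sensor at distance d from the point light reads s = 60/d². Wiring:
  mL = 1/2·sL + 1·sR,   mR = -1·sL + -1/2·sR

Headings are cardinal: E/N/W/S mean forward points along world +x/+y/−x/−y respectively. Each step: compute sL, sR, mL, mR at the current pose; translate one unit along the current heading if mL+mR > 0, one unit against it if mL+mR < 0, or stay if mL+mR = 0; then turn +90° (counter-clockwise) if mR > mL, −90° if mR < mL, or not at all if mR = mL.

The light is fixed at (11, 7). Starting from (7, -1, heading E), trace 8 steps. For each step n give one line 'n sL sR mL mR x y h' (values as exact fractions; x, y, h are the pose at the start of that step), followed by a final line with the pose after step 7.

0 4/3 60/109 398/327 -526/327 7 -1 E
1 2/3 6/13 31/39 -35/39 6 -1 S
2 20/39 60/61 2950/2379 -2390/2379 6 0 W
3 3/5 15/13 189/130 -153/130 5 0 N
4 60/41 60/89 5130/3649 -6570/3649 5 1 E
5 30/37 6/13 417/481 -501/481 4 1 S
6 60/113 60/73 8970/8249 -7770/8249 4 2 W
7 15/29 15/13 1065/754 -825/754 3 2 N
final 3 3 E

n=0: pose=(7,-1,E); sL=4/3, sR=60/109; mL=398/327, mR=-526/327; mL+mR=-128/327 → advance -1; mR−mL=-308/109 → turn -1·90°
n=1: pose=(6,-1,S); sL=2/3, sR=6/13; mL=31/39, mR=-35/39; mL+mR=-4/39 → advance -1; mR−mL=-22/13 → turn -1·90°
n=2: pose=(6,0,W); sL=20/39, sR=60/61; mL=2950/2379, mR=-2390/2379; mL+mR=560/2379 → advance +1; mR−mL=-1780/793 → turn -1·90°
n=3: pose=(5,0,N); sL=3/5, sR=15/13; mL=189/130, mR=-153/130; mL+mR=18/65 → advance +1; mR−mL=-171/65 → turn -1·90°
n=4: pose=(5,1,E); sL=60/41, sR=60/89; mL=5130/3649, mR=-6570/3649; mL+mR=-1440/3649 → advance -1; mR−mL=-11700/3649 → turn -1·90°
n=5: pose=(4,1,S); sL=30/37, sR=6/13; mL=417/481, mR=-501/481; mL+mR=-84/481 → advance -1; mR−mL=-918/481 → turn -1·90°
n=6: pose=(4,2,W); sL=60/113, sR=60/73; mL=8970/8249, mR=-7770/8249; mL+mR=1200/8249 → advance +1; mR−mL=-16740/8249 → turn -1·90°
n=7: pose=(3,2,N); sL=15/29, sR=15/13; mL=1065/754, mR=-825/754; mL+mR=120/377 → advance +1; mR−mL=-945/377 → turn -1·90°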